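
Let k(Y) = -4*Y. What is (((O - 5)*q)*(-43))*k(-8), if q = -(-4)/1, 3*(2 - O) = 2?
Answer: 60544/3 ≈ 20181.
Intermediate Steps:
O = 4/3 (O = 2 - ⅓*2 = 2 - ⅔ = 4/3 ≈ 1.3333)
q = 4 (q = -(-4) = -2*(-2) = 4)
(((O - 5)*q)*(-43))*k(-8) = (((4/3 - 5)*4)*(-43))*(-4*(-8)) = (-11/3*4*(-43))*32 = -44/3*(-43)*32 = (1892/3)*32 = 60544/3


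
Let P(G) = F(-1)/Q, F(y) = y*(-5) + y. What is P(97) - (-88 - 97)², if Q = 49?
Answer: -1677021/49 ≈ -34225.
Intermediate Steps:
F(y) = -4*y (F(y) = -5*y + y = -4*y)
P(G) = 4/49 (P(G) = -4*(-1)/49 = 4*(1/49) = 4/49)
P(97) - (-88 - 97)² = 4/49 - (-88 - 97)² = 4/49 - 1*(-185)² = 4/49 - 1*34225 = 4/49 - 34225 = -1677021/49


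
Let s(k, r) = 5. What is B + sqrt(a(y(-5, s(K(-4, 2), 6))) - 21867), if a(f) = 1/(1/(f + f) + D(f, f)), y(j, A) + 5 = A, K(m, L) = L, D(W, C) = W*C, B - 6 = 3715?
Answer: 3721 + I*sqrt(21867) ≈ 3721.0 + 147.88*I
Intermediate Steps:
B = 3721 (B = 6 + 3715 = 3721)
D(W, C) = C*W
y(j, A) = -5 + A
a(f) = 1/(f**2 + 1/(2*f)) (a(f) = 1/(1/(f + f) + f*f) = 1/(1/(2*f) + f**2) = 1/(f**2 + 1/(2*f)))
B + sqrt(a(y(-5, s(K(-4, 2), 6))) - 21867) = 3721 + sqrt(2*(-5 + 5)/(1 + 2*(-5 + 5)**3) - 21867) = 3721 + sqrt(2*0/(1 + 2*0**3) - 21867) = 3721 + sqrt(2*0/(1 + 2*0) - 21867) = 3721 + sqrt(2*0/(1 + 0) - 21867) = 3721 + sqrt(2*0/1 - 21867) = 3721 + sqrt(2*0*1 - 21867) = 3721 + sqrt(0 - 21867) = 3721 + sqrt(-21867) = 3721 + I*sqrt(21867)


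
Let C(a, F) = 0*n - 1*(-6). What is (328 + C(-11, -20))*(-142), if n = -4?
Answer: -47428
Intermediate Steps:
C(a, F) = 6 (C(a, F) = 0*(-4) - 1*(-6) = 0 + 6 = 6)
(328 + C(-11, -20))*(-142) = (328 + 6)*(-142) = 334*(-142) = -47428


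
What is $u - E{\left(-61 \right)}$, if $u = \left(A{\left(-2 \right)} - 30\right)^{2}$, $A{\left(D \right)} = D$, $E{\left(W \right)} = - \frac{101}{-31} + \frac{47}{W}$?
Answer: $\frac{1931680}{1891} \approx 1021.5$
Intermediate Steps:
$E{\left(W \right)} = \frac{101}{31} + \frac{47}{W}$ ($E{\left(W \right)} = \left(-101\right) \left(- \frac{1}{31}\right) + \frac{47}{W} = \frac{101}{31} + \frac{47}{W}$)
$u = 1024$ ($u = \left(-2 - 30\right)^{2} = \left(-32\right)^{2} = 1024$)
$u - E{\left(-61 \right)} = 1024 - \left(\frac{101}{31} + \frac{47}{-61}\right) = 1024 - \left(\frac{101}{31} + 47 \left(- \frac{1}{61}\right)\right) = 1024 - \left(\frac{101}{31} - \frac{47}{61}\right) = 1024 - \frac{4704}{1891} = \frac{1931680}{1891}$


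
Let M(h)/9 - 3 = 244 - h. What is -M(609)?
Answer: 3258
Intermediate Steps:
M(h) = 2223 - 9*h (M(h) = 27 + 9*(244 - h) = 27 + (2196 - 9*h) = 2223 - 9*h)
-M(609) = -(2223 - 9*609) = -(2223 - 5481) = -1*(-3258) = 3258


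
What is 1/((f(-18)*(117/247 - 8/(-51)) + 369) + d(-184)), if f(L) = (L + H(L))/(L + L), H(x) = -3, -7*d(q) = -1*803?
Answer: 81396/39402347 ≈ 0.0020658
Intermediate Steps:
d(q) = 803/7 (d(q) = -(-1)*803/7 = -⅐*(-803) = 803/7)
f(L) = (-3 + L)/(2*L) (f(L) = (L - 3)/(L + L) = (-3 + L)/((2*L)) = (-3 + L)*(1/(2*L)) = (-3 + L)/(2*L))
1/((f(-18)*(117/247 - 8/(-51)) + 369) + d(-184)) = 1/((((½)*(-3 - 18)/(-18))*(117/247 - 8/(-51)) + 369) + 803/7) = 1/((((½)*(-1/18)*(-21))*(117*(1/247) - 8*(-1/51)) + 369) + 803/7) = 1/((7*(9/19 + 8/51)/12 + 369) + 803/7) = 1/(((7/12)*(611/969) + 369) + 803/7) = 1/((4277/11628 + 369) + 803/7) = 1/(4295009/11628 + 803/7) = 1/(39402347/81396) = 81396/39402347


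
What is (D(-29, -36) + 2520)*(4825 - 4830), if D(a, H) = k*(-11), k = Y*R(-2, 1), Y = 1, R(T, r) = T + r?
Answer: -12655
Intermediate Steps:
k = -1 (k = 1*(-2 + 1) = 1*(-1) = -1)
D(a, H) = 11 (D(a, H) = -1*(-11) = 11)
(D(-29, -36) + 2520)*(4825 - 4830) = (11 + 2520)*(4825 - 4830) = 2531*(-5) = -12655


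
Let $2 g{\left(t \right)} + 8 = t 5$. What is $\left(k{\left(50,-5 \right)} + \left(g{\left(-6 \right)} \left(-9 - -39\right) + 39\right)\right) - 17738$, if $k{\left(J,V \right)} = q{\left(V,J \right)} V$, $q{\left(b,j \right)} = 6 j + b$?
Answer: $-19744$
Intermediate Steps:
$q{\left(b,j \right)} = b + 6 j$
$k{\left(J,V \right)} = V \left(V + 6 J\right)$ ($k{\left(J,V \right)} = \left(V + 6 J\right) V = V \left(V + 6 J\right)$)
$g{\left(t \right)} = -4 + \frac{5 t}{2}$ ($g{\left(t \right)} = -4 + \frac{t 5}{2} = -4 + \frac{5 t}{2}$)
$\left(k{\left(50,-5 \right)} + \left(g{\left(-6 \right)} \left(-9 - -39\right) + 39\right)\right) - 17738 = \left(- 5 \left(-5 + 6 \cdot 50\right) + \left(\left(-4 + \frac{5}{2} \left(-6\right)\right) \left(-9 - -39\right) + 39\right)\right) - 17738 = \left(- 5 \left(-5 + 300\right) + \left(\left(-4 - 15\right) \left(-9 + 39\right) + 39\right)\right) - 17738 = \left(\left(-5\right) 295 + \left(\left(-19\right) 30 + 39\right)\right) - 17738 = \left(-1475 + \left(-570 + 39\right)\right) - 17738 = \left(-1475 - 531\right) - 17738 = -2006 - 17738 = -19744$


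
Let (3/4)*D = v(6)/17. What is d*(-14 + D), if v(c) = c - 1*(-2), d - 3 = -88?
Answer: 3410/3 ≈ 1136.7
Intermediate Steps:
d = -85 (d = 3 - 88 = -85)
v(c) = 2 + c (v(c) = c + 2 = 2 + c)
D = 32/51 (D = 4*((2 + 6)/17)/3 = 4*(8*(1/17))/3 = (4/3)*(8/17) = 32/51 ≈ 0.62745)
d*(-14 + D) = -85*(-14 + 32/51) = -85*(-682/51) = 3410/3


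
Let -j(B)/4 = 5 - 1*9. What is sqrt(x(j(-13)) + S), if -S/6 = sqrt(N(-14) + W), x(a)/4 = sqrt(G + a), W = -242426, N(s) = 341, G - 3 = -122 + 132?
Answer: sqrt(4*sqrt(29) - 6*I*sqrt(242085)) ≈ 38.56 - 38.28*I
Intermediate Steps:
j(B) = 16 (j(B) = -4*(5 - 1*9) = -4*(5 - 9) = -4*(-4) = 16)
G = 13 (G = 3 + (-122 + 132) = 3 + 10 = 13)
x(a) = 4*sqrt(13 + a)
S = -6*I*sqrt(242085) (S = -6*sqrt(341 - 242426) = -6*I*sqrt(242085) ≈ -2952.1*I)
sqrt(x(j(-13)) + S) = sqrt(4*sqrt(13 + 16) - 6*I*sqrt(242085)) = sqrt(4*sqrt(29) - 6*I*sqrt(242085))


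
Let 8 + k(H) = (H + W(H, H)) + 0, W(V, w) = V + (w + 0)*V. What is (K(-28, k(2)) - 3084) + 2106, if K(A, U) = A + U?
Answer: -1006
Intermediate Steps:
W(V, w) = V + V*w (W(V, w) = V + w*V = V + V*w)
k(H) = -8 + H + H*(1 + H) (k(H) = -8 + ((H + H*(1 + H)) + 0) = -8 + (H + H*(1 + H)) = -8 + H + H*(1 + H))
(K(-28, k(2)) - 3084) + 2106 = ((-28 + (-8 + 2 + 2*(1 + 2))) - 3084) + 2106 = ((-28 + (-8 + 2 + 2*3)) - 3084) + 2106 = ((-28 + (-8 + 2 + 6)) - 3084) + 2106 = ((-28 + 0) - 3084) + 2106 = (-28 - 3084) + 2106 = -3112 + 2106 = -1006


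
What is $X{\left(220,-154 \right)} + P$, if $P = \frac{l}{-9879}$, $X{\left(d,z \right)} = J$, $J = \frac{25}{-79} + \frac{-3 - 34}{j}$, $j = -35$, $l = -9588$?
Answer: $\frac{15581004}{9105145} \approx 1.7112$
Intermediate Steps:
$J = \frac{2048}{2765}$ ($J = \frac{25}{-79} + \frac{-3 - 34}{-35} = 25 \left(- \frac{1}{79}\right) + \left(-3 - 34\right) \left(- \frac{1}{35}\right) = - \frac{25}{79} - - \frac{37}{35} = - \frac{25}{79} + \frac{37}{35} = \frac{2048}{2765} \approx 0.74069$)
$X{\left(d,z \right)} = \frac{2048}{2765}$
$P = \frac{3196}{3293}$ ($P = - \frac{9588}{-9879} = \left(-9588\right) \left(- \frac{1}{9879}\right) = \frac{3196}{3293} \approx 0.97054$)
$X{\left(220,-154 \right)} + P = \frac{2048}{2765} + \frac{3196}{3293} = \frac{15581004}{9105145}$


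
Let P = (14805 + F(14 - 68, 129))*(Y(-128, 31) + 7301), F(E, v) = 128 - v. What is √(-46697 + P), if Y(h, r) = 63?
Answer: √108969959 ≈ 10439.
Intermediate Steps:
P = 109016656 (P = (14805 + (128 - 1*129))*(63 + 7301) = (14805 + (128 - 129))*7364 = (14805 - 1)*7364 = 14804*7364 = 109016656)
√(-46697 + P) = √(-46697 + 109016656) = √108969959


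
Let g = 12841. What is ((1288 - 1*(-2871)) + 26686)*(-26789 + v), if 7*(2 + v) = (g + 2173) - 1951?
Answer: -5381650530/7 ≈ -7.6881e+8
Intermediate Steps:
v = 13049/7 (v = -2 + ((12841 + 2173) - 1951)/7 = -2 + (15014 - 1951)/7 = -2 + (1/7)*13063 = -2 + 13063/7 = 13049/7 ≈ 1864.1)
((1288 - 1*(-2871)) + 26686)*(-26789 + v) = ((1288 - 1*(-2871)) + 26686)*(-26789 + 13049/7) = ((1288 + 2871) + 26686)*(-174474/7) = (4159 + 26686)*(-174474/7) = 30845*(-174474/7) = -5381650530/7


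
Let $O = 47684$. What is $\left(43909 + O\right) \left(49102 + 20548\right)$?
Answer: $6379452450$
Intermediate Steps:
$\left(43909 + O\right) \left(49102 + 20548\right) = \left(43909 + 47684\right) \left(49102 + 20548\right) = 91593 \cdot 69650 = 6379452450$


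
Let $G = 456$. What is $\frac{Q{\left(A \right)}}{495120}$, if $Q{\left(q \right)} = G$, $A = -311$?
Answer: $\frac{19}{20630} \approx 0.00092099$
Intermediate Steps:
$Q{\left(q \right)} = 456$
$\frac{Q{\left(A \right)}}{495120} = \frac{456}{495120} = 456 \cdot \frac{1}{495120} = \frac{19}{20630}$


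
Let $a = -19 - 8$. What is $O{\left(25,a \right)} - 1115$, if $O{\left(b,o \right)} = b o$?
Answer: $-1790$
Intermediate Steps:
$a = -27$ ($a = -19 - 8 = -27$)
$O{\left(25,a \right)} - 1115 = 25 \left(-27\right) - 1115 = -675 - 1115 = -1790$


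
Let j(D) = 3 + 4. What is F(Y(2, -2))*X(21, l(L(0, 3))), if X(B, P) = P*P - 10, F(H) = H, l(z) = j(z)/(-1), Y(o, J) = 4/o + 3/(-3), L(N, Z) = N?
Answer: 39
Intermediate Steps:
j(D) = 7
Y(o, J) = -1 + 4/o (Y(o, J) = 4/o + 3*(-⅓) = 4/o - 1 = -1 + 4/o)
l(z) = -7 (l(z) = 7/(-1) = 7*(-1) = -7)
X(B, P) = -10 + P² (X(B, P) = P² - 10 = -10 + P²)
F(Y(2, -2))*X(21, l(L(0, 3))) = ((4 - 1*2)/2)*(-10 + (-7)²) = ((4 - 2)/2)*(-10 + 49) = ((½)*2)*39 = 1*39 = 39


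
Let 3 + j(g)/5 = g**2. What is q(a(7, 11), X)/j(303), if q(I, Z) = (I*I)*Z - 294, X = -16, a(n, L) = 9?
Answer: -53/15301 ≈ -0.0034638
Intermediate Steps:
q(I, Z) = -294 + Z*I**2 (q(I, Z) = I**2*Z - 294 = Z*I**2 - 294 = -294 + Z*I**2)
j(g) = -15 + 5*g**2
q(a(7, 11), X)/j(303) = (-294 - 16*9**2)/(-15 + 5*303**2) = (-294 - 16*81)/(-15 + 5*91809) = (-294 - 1296)/(-15 + 459045) = -1590/459030 = -1590*1/459030 = -53/15301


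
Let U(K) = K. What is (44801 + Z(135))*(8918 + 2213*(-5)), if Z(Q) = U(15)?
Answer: -96219952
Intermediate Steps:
Z(Q) = 15
(44801 + Z(135))*(8918 + 2213*(-5)) = (44801 + 15)*(8918 + 2213*(-5)) = 44816*(8918 - 11065) = 44816*(-2147) = -96219952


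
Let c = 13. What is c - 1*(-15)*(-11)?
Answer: -152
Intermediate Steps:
c - 1*(-15)*(-11) = 13 - 1*(-15)*(-11) = 13 + 15*(-11) = 13 - 165 = -152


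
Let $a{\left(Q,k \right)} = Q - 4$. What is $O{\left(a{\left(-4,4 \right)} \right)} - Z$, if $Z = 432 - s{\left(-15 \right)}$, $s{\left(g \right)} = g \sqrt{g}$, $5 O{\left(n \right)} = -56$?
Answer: $- \frac{2216}{5} - 15 i \sqrt{15} \approx -443.2 - 58.095 i$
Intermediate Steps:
$a{\left(Q,k \right)} = -4 + Q$ ($a{\left(Q,k \right)} = Q - 4 = -4 + Q$)
$O{\left(n \right)} = - \frac{56}{5}$ ($O{\left(n \right)} = \frac{1}{5} \left(-56\right) = - \frac{56}{5}$)
$s{\left(g \right)} = g^{\frac{3}{2}}$
$Z = 432 + 15 i \sqrt{15}$ ($Z = 432 - \left(-15\right)^{\frac{3}{2}} = 432 - - 15 i \sqrt{15} = 432 + 15 i \sqrt{15} \approx 432.0 + 58.095 i$)
$O{\left(a{\left(-4,4 \right)} \right)} - Z = - \frac{56}{5} - \left(432 + 15 i \sqrt{15}\right) = - \frac{2216}{5} - 15 i \sqrt{15}$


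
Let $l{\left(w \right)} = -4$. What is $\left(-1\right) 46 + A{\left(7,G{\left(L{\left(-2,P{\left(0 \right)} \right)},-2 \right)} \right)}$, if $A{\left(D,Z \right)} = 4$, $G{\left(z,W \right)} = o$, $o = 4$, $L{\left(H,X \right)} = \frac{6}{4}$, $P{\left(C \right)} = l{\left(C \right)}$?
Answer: $-42$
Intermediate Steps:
$P{\left(C \right)} = -4$
$L{\left(H,X \right)} = \frac{3}{2}$ ($L{\left(H,X \right)} = 6 \cdot \frac{1}{4} = \frac{3}{2}$)
$G{\left(z,W \right)} = 4$
$\left(-1\right) 46 + A{\left(7,G{\left(L{\left(-2,P{\left(0 \right)} \right)},-2 \right)} \right)} = \left(-1\right) 46 + 4 = -46 + 4 = -42$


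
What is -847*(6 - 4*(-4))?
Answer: -18634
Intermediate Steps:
-847*(6 - 4*(-4)) = -847*(6 + 16) = -847*22 = -18634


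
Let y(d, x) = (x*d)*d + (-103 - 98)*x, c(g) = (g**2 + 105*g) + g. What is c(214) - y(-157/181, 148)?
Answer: 3214399456/32761 ≈ 98117.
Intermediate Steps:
c(g) = g**2 + 106*g
y(d, x) = -201*x + x*d**2 (y(d, x) = (d*x)*d - 201*x = x*d**2 - 201*x = -201*x + x*d**2)
c(214) - y(-157/181, 148) = 214*(106 + 214) - 148*(-201 + (-157/181)**2) = 214*320 - 148*(-201 + (-157*1/181)**2) = 68480 - 148*(-201 + (-157/181)**2) = 68480 - 148*(-201 + 24649/32761) = 68480 - 148*(-6560312)/32761 = 68480 - 1*(-970926176/32761) = 68480 + 970926176/32761 = 3214399456/32761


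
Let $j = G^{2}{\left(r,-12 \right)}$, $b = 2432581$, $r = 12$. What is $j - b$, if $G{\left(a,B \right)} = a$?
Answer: $-2432437$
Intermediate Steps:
$j = 144$ ($j = 12^{2} = 144$)
$j - b = 144 - 2432581 = -2432437$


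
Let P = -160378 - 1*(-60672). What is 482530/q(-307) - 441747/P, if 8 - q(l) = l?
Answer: 9650057297/6281478 ≈ 1536.3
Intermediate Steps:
P = -99706 (P = -160378 + 60672 = -99706)
q(l) = 8 - l
482530/q(-307) - 441747/P = 482530/(8 - 1*(-307)) - 441747/(-99706) = 482530/(8 + 307) - 441747*(-1/99706) = 482530/315 + 441747/99706 = 482530*(1/315) + 441747/99706 = 96506/63 + 441747/99706 = 9650057297/6281478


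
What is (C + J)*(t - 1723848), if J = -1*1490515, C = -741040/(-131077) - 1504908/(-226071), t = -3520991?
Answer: 25739124126948425619379/3292523163 ≈ 7.8174e+12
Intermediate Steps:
C = 40531831084/3292523163 (C = -741040*(-1/131077) - 1504908*(-1/226071) = 741040/131077 + 167212/25119 = 40531831084/3292523163 ≈ 12.310)
J = -1490515
(C + J)*(t - 1723848) = (40531831084/3292523163 - 1490515)*(-3520991 - 1723848) = -4907514630467861/3292523163*(-5244839) = 25739124126948425619379/3292523163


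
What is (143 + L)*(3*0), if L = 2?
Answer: 0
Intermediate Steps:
(143 + L)*(3*0) = (143 + 2)*(3*0) = 145*0 = 0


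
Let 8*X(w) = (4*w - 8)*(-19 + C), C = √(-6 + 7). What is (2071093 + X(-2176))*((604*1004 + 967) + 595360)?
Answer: 2514568776385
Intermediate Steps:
C = 1 (C = √1 = 1)
X(w) = 18 - 9*w (X(w) = ((4*w - 8)*(-19 + 1))/8 = ((-8 + 4*w)*(-18))/8 = (144 - 72*w)/8 = 18 - 9*w)
(2071093 + X(-2176))*((604*1004 + 967) + 595360) = (2071093 + (18 - 9*(-2176)))*((604*1004 + 967) + 595360) = (2071093 + (18 + 19584))*((606416 + 967) + 595360) = (2071093 + 19602)*(607383 + 595360) = 2090695*1202743 = 2514568776385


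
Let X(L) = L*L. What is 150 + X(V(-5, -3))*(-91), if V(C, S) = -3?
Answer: -669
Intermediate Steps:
X(L) = L²
150 + X(V(-5, -3))*(-91) = 150 + (-3)²*(-91) = 150 + 9*(-91) = 150 - 819 = -669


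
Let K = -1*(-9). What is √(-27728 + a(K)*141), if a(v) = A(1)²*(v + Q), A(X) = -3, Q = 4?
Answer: I*√11231 ≈ 105.98*I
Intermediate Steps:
K = 9
a(v) = 36 + 9*v (a(v) = (-3)²*(v + 4) = 9*(4 + v) = 36 + 9*v)
√(-27728 + a(K)*141) = √(-27728 + (36 + 9*9)*141) = √(-27728 + (36 + 81)*141) = √(-27728 + 117*141) = √(-27728 + 16497) = √(-11231) = I*√11231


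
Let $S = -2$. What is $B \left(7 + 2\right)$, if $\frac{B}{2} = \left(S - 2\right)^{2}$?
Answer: $288$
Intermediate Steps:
$B = 32$ ($B = 2 \left(-2 - 2\right)^{2} = 2 \left(-4\right)^{2} = 2 \cdot 16 = 32$)
$B \left(7 + 2\right) = 32 \left(7 + 2\right) = 32 \cdot 9 = 288$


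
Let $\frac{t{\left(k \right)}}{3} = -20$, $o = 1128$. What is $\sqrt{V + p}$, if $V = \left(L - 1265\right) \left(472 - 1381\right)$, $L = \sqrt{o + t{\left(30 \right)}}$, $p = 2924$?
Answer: $\sqrt{1152809 - 1818 \sqrt{267}} \approx 1059.8$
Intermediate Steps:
$t{\left(k \right)} = -60$ ($t{\left(k \right)} = 3 \left(-20\right) = -60$)
$L = 2 \sqrt{267}$ ($L = \sqrt{1128 - 60} = \sqrt{1068} = 2 \sqrt{267} \approx 32.68$)
$V = 1149885 - 1818 \sqrt{267}$ ($V = \left(2 \sqrt{267} - 1265\right) \left(472 - 1381\right) = \left(-1265 + 2 \sqrt{267}\right) \left(-909\right) = 1149885 - 1818 \sqrt{267} \approx 1.1202 \cdot 10^{6}$)
$\sqrt{V + p} = \sqrt{\left(1149885 - 1818 \sqrt{267}\right) + 2924} = \sqrt{1152809 - 1818 \sqrt{267}}$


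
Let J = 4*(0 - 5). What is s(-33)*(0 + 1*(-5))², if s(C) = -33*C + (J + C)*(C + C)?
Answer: 114675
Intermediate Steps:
J = -20 (J = 4*(-5) = -20)
s(C) = -33*C + 2*C*(-20 + C) (s(C) = -33*C + (-20 + C)*(C + C) = -33*C + (-20 + C)*(2*C) = -33*C + 2*C*(-20 + C))
s(-33)*(0 + 1*(-5))² = (-33*(-73 + 2*(-33)))*(0 + 1*(-5))² = (-33*(-73 - 66))*(0 - 5)² = -33*(-139)*(-5)² = 4587*25 = 114675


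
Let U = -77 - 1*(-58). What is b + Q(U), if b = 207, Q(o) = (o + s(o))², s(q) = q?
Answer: 1651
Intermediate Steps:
U = -19 (U = -77 + 58 = -19)
Q(o) = 4*o² (Q(o) = (o + o)² = (2*o)² = 4*o²)
b + Q(U) = 207 + 4*(-19)² = 207 + 4*361 = 207 + 1444 = 1651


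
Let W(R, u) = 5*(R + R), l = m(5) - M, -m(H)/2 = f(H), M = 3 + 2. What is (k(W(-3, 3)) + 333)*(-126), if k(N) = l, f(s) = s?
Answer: -40068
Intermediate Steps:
M = 5
m(H) = -2*H
l = -15 (l = -2*5 - 1*5 = -10 - 5 = -15)
W(R, u) = 10*R (W(R, u) = 5*(2*R) = 10*R)
k(N) = -15
(k(W(-3, 3)) + 333)*(-126) = (-15 + 333)*(-126) = 318*(-126) = -40068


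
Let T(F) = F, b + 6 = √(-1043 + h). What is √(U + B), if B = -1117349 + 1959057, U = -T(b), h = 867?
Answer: √(841714 - 4*I*√11) ≈ 917.45 - 0.007*I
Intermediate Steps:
b = -6 + 4*I*√11 (b = -6 + √(-1043 + 867) = -6 + √(-176) = -6 + 4*I*√11 ≈ -6.0 + 13.266*I)
U = 6 - 4*I*√11 (U = -(-6 + 4*I*√11) = 6 - 4*I*√11 ≈ 6.0 - 13.266*I)
B = 841708
√(U + B) = √((6 - 4*I*√11) + 841708) = √(841714 - 4*I*√11)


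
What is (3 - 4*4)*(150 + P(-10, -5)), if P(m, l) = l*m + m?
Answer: -2470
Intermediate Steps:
P(m, l) = m + l*m
(3 - 4*4)*(150 + P(-10, -5)) = (3 - 4*4)*(150 - 10*(1 - 5)) = (3 - 16)*(150 - 10*(-4)) = -13*(150 + 40) = -13*190 = -2470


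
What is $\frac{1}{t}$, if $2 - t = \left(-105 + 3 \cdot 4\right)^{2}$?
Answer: $- \frac{1}{8647} \approx -0.00011565$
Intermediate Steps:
$t = -8647$ ($t = 2 - \left(-105 + 3 \cdot 4\right)^{2} = 2 - \left(-105 + 12\right)^{2} = 2 - \left(-93\right)^{2} = 2 - 8649 = -8647$)
$\frac{1}{t} = \frac{1}{-8647} = - \frac{1}{8647}$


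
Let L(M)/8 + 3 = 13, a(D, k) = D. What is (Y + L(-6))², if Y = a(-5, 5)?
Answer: 5625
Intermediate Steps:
Y = -5
L(M) = 80 (L(M) = -24 + 8*13 = -24 + 104 = 80)
(Y + L(-6))² = (-5 + 80)² = 75² = 5625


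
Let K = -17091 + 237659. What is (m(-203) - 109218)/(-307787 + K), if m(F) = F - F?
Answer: 36406/29073 ≈ 1.2522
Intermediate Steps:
m(F) = 0
K = 220568
(m(-203) - 109218)/(-307787 + K) = (0 - 109218)/(-307787 + 220568) = -109218/(-87219) = -109218*(-1/87219) = 36406/29073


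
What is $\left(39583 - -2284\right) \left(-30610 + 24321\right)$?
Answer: $-263301563$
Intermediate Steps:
$\left(39583 - -2284\right) \left(-30610 + 24321\right) = \left(39583 + \left(-85 + 2369\right)\right) \left(-6289\right) = \left(39583 + 2284\right) \left(-6289\right) = 41867 \left(-6289\right) = -263301563$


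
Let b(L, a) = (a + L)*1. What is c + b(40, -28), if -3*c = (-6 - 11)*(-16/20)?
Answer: 112/15 ≈ 7.4667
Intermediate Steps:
b(L, a) = L + a (b(L, a) = (L + a)*1 = L + a)
c = -68/15 (c = -(-6 - 11)*(-16/20)/3 = -(-17)*(-16*1/20)/3 = -(-17)*(-4)/(3*5) = -⅓*68/5 = -68/15 ≈ -4.5333)
c + b(40, -28) = -68/15 + (40 - 28) = -68/15 + 12 = 112/15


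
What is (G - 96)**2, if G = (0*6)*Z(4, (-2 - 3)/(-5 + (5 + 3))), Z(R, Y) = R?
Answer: 9216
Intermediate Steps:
G = 0 (G = (0*6)*4 = 0*4 = 0)
(G - 96)**2 = (0 - 96)**2 = (-96)**2 = 9216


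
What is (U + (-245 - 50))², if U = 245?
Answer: 2500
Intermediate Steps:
(U + (-245 - 50))² = (245 + (-245 - 50))² = (245 - 295)² = (-50)² = 2500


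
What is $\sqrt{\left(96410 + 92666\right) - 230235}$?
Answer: $i \sqrt{41159} \approx 202.88 i$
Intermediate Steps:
$\sqrt{\left(96410 + 92666\right) - 230235} = \sqrt{189076 - 230235} = \sqrt{-41159} = i \sqrt{41159}$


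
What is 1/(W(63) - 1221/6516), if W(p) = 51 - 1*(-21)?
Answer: 2172/155977 ≈ 0.013925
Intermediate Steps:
W(p) = 72 (W(p) = 51 + 21 = 72)
1/(W(63) - 1221/6516) = 1/(72 - 1221/6516) = 1/(72 - 1221*1/6516) = 1/(72 - 407/2172) = 1/(155977/2172) = 2172/155977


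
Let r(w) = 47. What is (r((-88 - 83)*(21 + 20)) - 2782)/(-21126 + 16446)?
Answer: 547/936 ≈ 0.58440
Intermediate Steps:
(r((-88 - 83)*(21 + 20)) - 2782)/(-21126 + 16446) = (47 - 2782)/(-21126 + 16446) = -2735/(-4680) = -2735*(-1/4680) = 547/936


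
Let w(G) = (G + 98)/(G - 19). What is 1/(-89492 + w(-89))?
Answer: -12/1073905 ≈ -1.1174e-5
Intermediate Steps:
w(G) = (98 + G)/(-19 + G)
1/(-89492 + w(-89)) = 1/(-89492 + (98 - 89)/(-19 - 89)) = 1/(-89492 + 9/(-108)) = 1/(-89492 - 1/108*9) = 1/(-89492 - 1/12) = 1/(-1073905/12) = -12/1073905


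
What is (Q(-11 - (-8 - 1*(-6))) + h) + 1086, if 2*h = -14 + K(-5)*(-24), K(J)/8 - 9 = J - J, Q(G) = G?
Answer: 206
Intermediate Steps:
K(J) = 72 (K(J) = 72 + 8*(J - J) = 72 + 8*0 = 72 + 0 = 72)
h = -871 (h = (-14 + 72*(-24))/2 = (-14 - 1728)/2 = (½)*(-1742) = -871)
(Q(-11 - (-8 - 1*(-6))) + h) + 1086 = ((-11 - (-8 - 1*(-6))) - 871) + 1086 = ((-11 - (-8 + 6)) - 871) + 1086 = ((-11 - 1*(-2)) - 871) + 1086 = ((-11 + 2) - 871) + 1086 = (-9 - 871) + 1086 = -880 + 1086 = 206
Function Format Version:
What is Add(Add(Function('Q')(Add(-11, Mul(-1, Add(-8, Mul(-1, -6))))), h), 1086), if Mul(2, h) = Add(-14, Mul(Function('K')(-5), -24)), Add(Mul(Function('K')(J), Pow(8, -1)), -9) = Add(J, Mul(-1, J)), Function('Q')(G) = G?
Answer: 206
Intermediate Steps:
Function('K')(J) = 72 (Function('K')(J) = Add(72, Mul(8, Add(J, Mul(-1, J)))) = Add(72, Mul(8, 0)) = Add(72, 0) = 72)
h = -871 (h = Mul(Rational(1, 2), Add(-14, Mul(72, -24))) = Mul(Rational(1, 2), Add(-14, -1728)) = Mul(Rational(1, 2), -1742) = -871)
Add(Add(Function('Q')(Add(-11, Mul(-1, Add(-8, Mul(-1, -6))))), h), 1086) = Add(Add(Add(-11, Mul(-1, Add(-8, Mul(-1, -6)))), -871), 1086) = Add(Add(Add(-11, Mul(-1, Add(-8, 6))), -871), 1086) = Add(Add(Add(-11, Mul(-1, -2)), -871), 1086) = Add(Add(Add(-11, 2), -871), 1086) = Add(Add(-9, -871), 1086) = Add(-880, 1086) = 206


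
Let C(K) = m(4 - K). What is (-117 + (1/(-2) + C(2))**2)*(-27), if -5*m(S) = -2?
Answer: 315873/100 ≈ 3158.7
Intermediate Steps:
m(S) = 2/5 (m(S) = -1/5*(-2) = 2/5)
C(K) = 2/5
(-117 + (1/(-2) + C(2))**2)*(-27) = (-117 + (1/(-2) + 2/5)**2)*(-27) = (-117 + (-1/2 + 2/5)**2)*(-27) = (-117 + (-1/10)**2)*(-27) = (-117 + 1/100)*(-27) = -11699/100*(-27) = 315873/100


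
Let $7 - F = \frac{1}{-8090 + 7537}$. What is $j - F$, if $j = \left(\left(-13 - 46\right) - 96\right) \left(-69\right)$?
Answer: $\frac{5910463}{553} \approx 10688.0$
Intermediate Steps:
$F = \frac{3872}{553}$ ($F = 7 - \frac{1}{-8090 + 7537} = 7 - \frac{1}{-553} = 7 - - \frac{1}{553} = 7 + \frac{1}{553} = \frac{3872}{553} \approx 7.0018$)
$j = 10695$ ($j = \left(-59 - 96\right) \left(-69\right) = \left(-155\right) \left(-69\right) = 10695$)
$j - F = 10695 - \frac{3872}{553} = \frac{5910463}{553}$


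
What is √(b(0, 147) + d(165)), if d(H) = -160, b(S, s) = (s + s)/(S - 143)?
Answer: I*√3313882/143 ≈ 12.73*I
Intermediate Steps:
b(S, s) = 2*s/(-143 + S) (b(S, s) = (2*s)/(-143 + S) = 2*s/(-143 + S))
√(b(0, 147) + d(165)) = √(2*147/(-143 + 0) - 160) = √(2*147/(-143) - 160) = √(2*147*(-1/143) - 160) = √(-294/143 - 160) = √(-23174/143) = I*√3313882/143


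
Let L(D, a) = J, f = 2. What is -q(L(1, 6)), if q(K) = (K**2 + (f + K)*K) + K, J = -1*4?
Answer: -20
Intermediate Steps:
J = -4
L(D, a) = -4
q(K) = K + K**2 + K*(2 + K) (q(K) = (K**2 + (2 + K)*K) + K = (K**2 + K*(2 + K)) + K = K + K**2 + K*(2 + K))
-q(L(1, 6)) = -(-4)*(3 + 2*(-4)) = -(-4)*(3 - 8) = -(-4)*(-5) = -1*20 = -20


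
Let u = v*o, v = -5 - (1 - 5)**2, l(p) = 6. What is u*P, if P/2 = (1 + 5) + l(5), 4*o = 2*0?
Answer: 0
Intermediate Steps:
o = 0 (o = (2*0)/4 = (1/4)*0 = 0)
v = -21 (v = -5 - 1*(-4)**2 = -5 - 1*16 = -5 - 16 = -21)
u = 0 (u = -21*0 = 0)
P = 24 (P = 2*((1 + 5) + 6) = 2*(6 + 6) = 2*12 = 24)
u*P = 0*24 = 0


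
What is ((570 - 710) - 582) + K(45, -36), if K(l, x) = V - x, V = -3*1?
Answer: -689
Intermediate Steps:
V = -3
K(l, x) = -3 - x
((570 - 710) - 582) + K(45, -36) = ((570 - 710) - 582) + (-3 - 1*(-36)) = (-140 - 582) + (-3 + 36) = -722 + 33 = -689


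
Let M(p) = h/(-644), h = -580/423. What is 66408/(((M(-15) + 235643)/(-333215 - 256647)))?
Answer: -1333850228782344/8023997687 ≈ -1.6623e+5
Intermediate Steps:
h = -580/423 (h = -580*1/423 = -580/423 ≈ -1.3712)
M(p) = 145/68103 (M(p) = -580/423/(-644) = -580/423*(-1/644) = 145/68103)
66408/(((M(-15) + 235643)/(-333215 - 256647))) = 66408/(((145/68103 + 235643)/(-333215 - 256647))) = 66408/(((16047995374/68103)/(-589862))) = 66408/(((16047995374/68103)*(-1/589862))) = 66408/(-8023997687/20085685893) = 66408*(-20085685893/8023997687) = -1333850228782344/8023997687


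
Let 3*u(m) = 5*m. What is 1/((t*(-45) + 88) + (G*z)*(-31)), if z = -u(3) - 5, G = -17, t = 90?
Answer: -1/9232 ≈ -0.00010832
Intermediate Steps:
u(m) = 5*m/3 (u(m) = (5*m)/3 = 5*m/3)
z = -10 (z = -5*3/3 - 5 = -1*5 - 5 = -5 - 5 = -10)
1/((t*(-45) + 88) + (G*z)*(-31)) = 1/((90*(-45) + 88) - 17*(-10)*(-31)) = 1/((-4050 + 88) + 170*(-31)) = 1/(-3962 - 5270) = 1/(-9232) = -1/9232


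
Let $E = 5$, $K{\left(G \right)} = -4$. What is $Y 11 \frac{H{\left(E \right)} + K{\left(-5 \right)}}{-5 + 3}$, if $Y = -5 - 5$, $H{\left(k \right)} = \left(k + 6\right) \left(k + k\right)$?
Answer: $5830$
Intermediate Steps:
$H{\left(k \right)} = 2 k \left(6 + k\right)$ ($H{\left(k \right)} = \left(6 + k\right) 2 k = 2 k \left(6 + k\right)$)
$Y = -10$
$Y 11 \frac{H{\left(E \right)} + K{\left(-5 \right)}}{-5 + 3} = \left(-10\right) 11 \frac{2 \cdot 5 \left(6 + 5\right) - 4}{-5 + 3} = - 110 \frac{2 \cdot 5 \cdot 11 - 4}{-2} = - 110 \left(110 - 4\right) \left(- \frac{1}{2}\right) = - 110 \cdot 106 \left(- \frac{1}{2}\right) = \left(-110\right) \left(-53\right) = 5830$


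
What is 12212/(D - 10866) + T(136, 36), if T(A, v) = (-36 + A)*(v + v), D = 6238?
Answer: 8327347/1157 ≈ 7197.4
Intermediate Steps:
T(A, v) = 2*v*(-36 + A) (T(A, v) = (-36 + A)*(2*v) = 2*v*(-36 + A))
12212/(D - 10866) + T(136, 36) = 12212/(6238 - 10866) + 2*36*(-36 + 136) = 12212/(-4628) + 2*36*100 = 12212*(-1/4628) + 7200 = -3053/1157 + 7200 = 8327347/1157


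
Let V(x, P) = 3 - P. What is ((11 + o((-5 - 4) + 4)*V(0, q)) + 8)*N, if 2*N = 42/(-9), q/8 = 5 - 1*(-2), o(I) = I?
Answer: -1988/3 ≈ -662.67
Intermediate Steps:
q = 56 (q = 8*(5 - 1*(-2)) = 8*(5 + 2) = 8*7 = 56)
N = -7/3 (N = (42/(-9))/2 = (42*(-1/9))/2 = (1/2)*(-14/3) = -7/3 ≈ -2.3333)
((11 + o((-5 - 4) + 4)*V(0, q)) + 8)*N = ((11 + ((-5 - 4) + 4)*(3 - 1*56)) + 8)*(-7/3) = ((11 + (-9 + 4)*(3 - 56)) + 8)*(-7/3) = ((11 - 5*(-53)) + 8)*(-7/3) = ((11 + 265) + 8)*(-7/3) = (276 + 8)*(-7/3) = 284*(-7/3) = -1988/3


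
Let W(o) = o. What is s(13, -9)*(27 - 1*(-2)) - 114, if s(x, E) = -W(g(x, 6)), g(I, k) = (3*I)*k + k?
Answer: -7074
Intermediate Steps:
g(I, k) = k + 3*I*k (g(I, k) = 3*I*k + k = k + 3*I*k)
s(x, E) = -6 - 18*x (s(x, E) = -6*(1 + 3*x) = -(6 + 18*x) = -6 - 18*x)
s(13, -9)*(27 - 1*(-2)) - 114 = (-6 - 18*13)*(27 - 1*(-2)) - 114 = (-6 - 234)*(27 + 2) - 114 = -240*29 - 114 = -6960 - 114 = -7074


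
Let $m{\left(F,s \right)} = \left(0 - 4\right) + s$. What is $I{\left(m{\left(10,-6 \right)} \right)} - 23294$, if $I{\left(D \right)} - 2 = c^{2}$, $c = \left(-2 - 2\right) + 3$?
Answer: $-23291$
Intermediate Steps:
$m{\left(F,s \right)} = -4 + s$
$c = -1$ ($c = -4 + 3 = -1$)
$I{\left(D \right)} = 3$ ($I{\left(D \right)} = 2 + \left(-1\right)^{2} = 2 + 1 = 3$)
$I{\left(m{\left(10,-6 \right)} \right)} - 23294 = 3 - 23294 = -23291$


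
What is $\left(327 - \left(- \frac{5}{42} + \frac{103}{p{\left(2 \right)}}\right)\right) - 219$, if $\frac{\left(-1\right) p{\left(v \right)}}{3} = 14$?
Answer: $\frac{774}{7} \approx 110.57$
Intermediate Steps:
$p{\left(v \right)} = -42$ ($p{\left(v \right)} = \left(-3\right) 14 = -42$)
$\left(327 - \left(- \frac{5}{42} + \frac{103}{p{\left(2 \right)}}\right)\right) - 219 = \left(327 - - \frac{18}{7}\right) - 219 = \left(327 + \left(\frac{5}{42} + \frac{103}{42}\right)\right) - 219 = \left(327 + \frac{18}{7}\right) - 219 = \frac{2307}{7} - 219 = \frac{774}{7}$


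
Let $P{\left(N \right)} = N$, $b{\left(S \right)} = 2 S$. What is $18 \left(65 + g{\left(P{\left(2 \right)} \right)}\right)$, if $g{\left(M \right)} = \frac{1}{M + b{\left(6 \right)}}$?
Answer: $\frac{8199}{7} \approx 1171.3$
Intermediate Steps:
$g{\left(M \right)} = \frac{1}{12 + M}$ ($g{\left(M \right)} = \frac{1}{M + 2 \cdot 6} = \frac{1}{M + 12} = \frac{1}{12 + M}$)
$18 \left(65 + g{\left(P{\left(2 \right)} \right)}\right) = 18 \left(65 + \frac{1}{12 + 2}\right) = 18 \left(65 + \frac{1}{14}\right) = 18 \cdot \frac{911}{14} = \frac{8199}{7}$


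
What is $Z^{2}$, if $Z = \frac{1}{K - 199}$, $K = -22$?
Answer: $\frac{1}{48841} \approx 2.0475 \cdot 10^{-5}$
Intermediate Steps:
$Z = - \frac{1}{221}$ ($Z = \frac{1}{-22 - 199} = \frac{1}{-221} = - \frac{1}{221} \approx -0.0045249$)
$Z^{2} = \left(- \frac{1}{221}\right)^{2} = \frac{1}{48841}$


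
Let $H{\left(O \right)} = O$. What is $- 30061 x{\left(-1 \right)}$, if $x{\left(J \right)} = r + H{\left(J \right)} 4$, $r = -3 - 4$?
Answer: $330671$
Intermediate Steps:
$r = -7$ ($r = -3 - 4 = -7$)
$x{\left(J \right)} = -7 + 4 J$ ($x{\left(J \right)} = -7 + J 4 = -7 + 4 J$)
$- 30061 x{\left(-1 \right)} = - 30061 \left(-7 + 4 \left(-1\right)\right) = - 30061 \left(-7 - 4\right) = \left(-30061\right) \left(-11\right) = 330671$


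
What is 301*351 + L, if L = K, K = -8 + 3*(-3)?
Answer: 105634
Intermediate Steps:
K = -17 (K = -8 - 9 = -17)
L = -17
301*351 + L = 301*351 - 17 = 105651 - 17 = 105634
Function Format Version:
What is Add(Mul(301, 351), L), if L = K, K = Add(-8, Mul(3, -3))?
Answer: 105634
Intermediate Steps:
K = -17 (K = Add(-8, -9) = -17)
L = -17
Add(Mul(301, 351), L) = Add(Mul(301, 351), -17) = Add(105651, -17) = 105634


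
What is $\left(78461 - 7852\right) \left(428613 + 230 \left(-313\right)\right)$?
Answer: $25180793407$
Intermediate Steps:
$\left(78461 - 7852\right) \left(428613 + 230 \left(-313\right)\right) = 70609 \left(428613 - 71990\right) = 70609 \cdot 356623 = 25180793407$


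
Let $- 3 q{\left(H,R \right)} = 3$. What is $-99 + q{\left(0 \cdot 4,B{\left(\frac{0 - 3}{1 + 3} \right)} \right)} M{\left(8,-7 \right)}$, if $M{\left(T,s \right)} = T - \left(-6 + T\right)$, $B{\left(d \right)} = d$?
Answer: $-105$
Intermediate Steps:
$q{\left(H,R \right)} = -1$ ($q{\left(H,R \right)} = \left(- \frac{1}{3}\right) 3 = -1$)
$M{\left(T,s \right)} = 6$ ($M{\left(T,s \right)} = T - \left(-6 + T\right) = 6$)
$-99 + q{\left(0 \cdot 4,B{\left(\frac{0 - 3}{1 + 3} \right)} \right)} M{\left(8,-7 \right)} = -99 - 6 = -105$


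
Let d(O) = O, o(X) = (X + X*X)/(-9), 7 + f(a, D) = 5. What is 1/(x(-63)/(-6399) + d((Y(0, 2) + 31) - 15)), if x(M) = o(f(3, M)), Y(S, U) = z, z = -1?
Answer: 57591/863867 ≈ 0.066666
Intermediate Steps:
Y(S, U) = -1
f(a, D) = -2 (f(a, D) = -7 + 5 = -2)
o(X) = -X/9 - X²/9 (o(X) = (X + X²)*(-⅑) = -X/9 - X²/9)
x(M) = -2/9 (x(M) = -⅑*(-2)*(1 - 2) = -⅑*(-2)*(-1) = -2/9)
1/(x(-63)/(-6399) + d((Y(0, 2) + 31) - 15)) = 1/(-2/9/(-6399) + ((-1 + 31) - 15)) = 1/(-2/9*(-1/6399) + (30 - 15)) = 1/(2/57591 + 15) = 1/(863867/57591) = 57591/863867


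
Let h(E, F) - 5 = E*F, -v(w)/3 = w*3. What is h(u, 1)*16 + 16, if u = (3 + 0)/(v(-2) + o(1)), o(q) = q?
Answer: 1872/19 ≈ 98.526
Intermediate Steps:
v(w) = -9*w (v(w) = -3*w*3 = -9*w)
u = 3/19 (u = (3 + 0)/(-9*(-2) + 1) = 3/(18 + 1) = 3/19 ≈ 0.15789)
h(E, F) = 5 + E*F
h(u, 1)*16 + 16 = (5 + (3/19)*1)*16 + 16 = (5 + 3/19)*16 + 16 = (98/19)*16 + 16 = 1568/19 + 16 = 1872/19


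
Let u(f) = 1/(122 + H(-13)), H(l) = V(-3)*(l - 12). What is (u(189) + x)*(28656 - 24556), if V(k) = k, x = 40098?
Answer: 32387158700/197 ≈ 1.6440e+8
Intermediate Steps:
H(l) = 36 - 3*l (H(l) = -3*(l - 12) = -3*(-12 + l) = 36 - 3*l)
u(f) = 1/197 (u(f) = 1/(122 + (36 - 3*(-13))) = 1/(122 + (36 + 39)) = 1/(122 + 75) = 1/197)
(u(189) + x)*(28656 - 24556) = (1/197 + 40098)*(28656 - 24556) = (7899307/197)*4100 = 32387158700/197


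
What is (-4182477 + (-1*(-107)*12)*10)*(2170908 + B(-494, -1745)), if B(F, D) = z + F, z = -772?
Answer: -9046619559954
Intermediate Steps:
B(F, D) = -772 + F
(-4182477 + (-1*(-107)*12)*10)*(2170908 + B(-494, -1745)) = (-4182477 + (-1*(-107)*12)*10)*(2170908 + (-772 - 494)) = (-4182477 + (107*12)*10)*(2170908 - 1266) = (-4182477 + 1284*10)*2169642 = (-4182477 + 12840)*2169642 = -4169637*2169642 = -9046619559954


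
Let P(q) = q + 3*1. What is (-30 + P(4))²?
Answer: 529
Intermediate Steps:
P(q) = 3 + q (P(q) = q + 3 = 3 + q)
(-30 + P(4))² = (-30 + (3 + 4))² = (-30 + 7)² = (-23)² = 529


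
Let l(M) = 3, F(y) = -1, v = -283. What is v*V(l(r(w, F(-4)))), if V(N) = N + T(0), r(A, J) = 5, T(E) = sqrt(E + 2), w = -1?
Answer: -849 - 283*sqrt(2) ≈ -1249.2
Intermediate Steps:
T(E) = sqrt(2 + E)
V(N) = N + sqrt(2) (V(N) = N + sqrt(2 + 0) = N + sqrt(2))
v*V(l(r(w, F(-4)))) = -283*(3 + sqrt(2)) = -849 - 283*sqrt(2)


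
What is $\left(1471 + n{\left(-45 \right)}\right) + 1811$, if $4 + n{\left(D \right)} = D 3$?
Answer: $3143$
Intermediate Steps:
$n{\left(D \right)} = -4 + 3 D$ ($n{\left(D \right)} = -4 + D 3 = -4 + 3 D$)
$\left(1471 + n{\left(-45 \right)}\right) + 1811 = \left(1471 + \left(-4 + 3 \left(-45\right)\right)\right) + 1811 = \left(1471 - 139\right) + 1811 = 1332 + 1811 = 3143$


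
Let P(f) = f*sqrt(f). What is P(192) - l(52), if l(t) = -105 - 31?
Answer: 136 + 1536*sqrt(3) ≈ 2796.4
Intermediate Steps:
l(t) = -136
P(f) = f**(3/2)
P(192) - l(52) = 192**(3/2) - 1*(-136) = 1536*sqrt(3) + 136 = 136 + 1536*sqrt(3)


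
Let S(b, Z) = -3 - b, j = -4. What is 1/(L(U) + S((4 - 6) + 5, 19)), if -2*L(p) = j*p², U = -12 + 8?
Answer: 1/26 ≈ 0.038462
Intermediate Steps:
U = -4
L(p) = 2*p² (L(p) = -(-2)*p² = 2*p²)
1/(L(U) + S((4 - 6) + 5, 19)) = 1/(2*(-4)² + (-3 - ((4 - 6) + 5))) = 1/(2*16 + (-3 - (-2 + 5))) = 1/(32 + (-3 - 1*3)) = 1/(32 + (-3 - 3)) = 1/(32 - 6) = 1/26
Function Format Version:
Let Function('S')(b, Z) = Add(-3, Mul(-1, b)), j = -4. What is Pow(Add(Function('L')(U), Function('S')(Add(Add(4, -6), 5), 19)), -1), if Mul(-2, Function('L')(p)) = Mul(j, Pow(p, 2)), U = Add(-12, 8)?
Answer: Rational(1, 26) ≈ 0.038462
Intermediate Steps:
U = -4
Function('L')(p) = Mul(2, Pow(p, 2)) (Function('L')(p) = Mul(Rational(-1, 2), Mul(-4, Pow(p, 2))) = Mul(2, Pow(p, 2)))
Pow(Add(Function('L')(U), Function('S')(Add(Add(4, -6), 5), 19)), -1) = Pow(Add(Mul(2, Pow(-4, 2)), Add(-3, Mul(-1, Add(Add(4, -6), 5)))), -1) = Pow(Add(Mul(2, 16), Add(-3, Mul(-1, Add(-2, 5)))), -1) = Pow(Add(32, Add(-3, Mul(-1, 3))), -1) = Pow(Add(32, Add(-3, -3)), -1) = Pow(Add(32, -6), -1) = Pow(26, -1) = Rational(1, 26)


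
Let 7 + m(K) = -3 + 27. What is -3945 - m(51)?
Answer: -3962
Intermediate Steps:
m(K) = 17 (m(K) = -7 + (-3 + 27) = -7 + 24 = 17)
-3945 - m(51) = -3945 - 1*17 = -3945 - 17 = -3962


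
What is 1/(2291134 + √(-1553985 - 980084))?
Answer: 2291134/5249297540025 - I*√2534069/5249297540025 ≈ 4.3646e-7 - 3.0326e-10*I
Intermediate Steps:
1/(2291134 + √(-1553985 - 980084)) = 1/(2291134 + √(-2534069)) = 1/(2291134 + I*√2534069)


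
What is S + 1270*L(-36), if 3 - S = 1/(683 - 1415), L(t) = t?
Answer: -33464843/732 ≈ -45717.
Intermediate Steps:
S = 2197/732 (S = 3 - 1/(683 - 1415) = 3 - 1/(-732) = 3 - 1*(-1/732) = 3 + 1/732 = 2197/732 ≈ 3.0014)
S + 1270*L(-36) = 2197/732 + 1270*(-36) = 2197/732 - 45720 = -33464843/732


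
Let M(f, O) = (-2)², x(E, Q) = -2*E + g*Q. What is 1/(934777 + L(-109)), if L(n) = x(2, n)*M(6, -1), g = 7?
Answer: 1/931709 ≈ 1.0733e-6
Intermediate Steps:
x(E, Q) = -2*E + 7*Q
M(f, O) = 4
L(n) = -16 + 28*n (L(n) = (-2*2 + 7*n)*4 = (-4 + 7*n)*4 = -16 + 28*n)
1/(934777 + L(-109)) = 1/(934777 + (-16 + 28*(-109))) = 1/(934777 + (-16 - 3052)) = 1/(934777 - 3068) = 1/931709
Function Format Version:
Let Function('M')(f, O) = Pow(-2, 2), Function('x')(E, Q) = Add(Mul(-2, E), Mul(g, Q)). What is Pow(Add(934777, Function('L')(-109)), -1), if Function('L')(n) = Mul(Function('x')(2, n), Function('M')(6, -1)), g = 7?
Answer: Rational(1, 931709) ≈ 1.0733e-6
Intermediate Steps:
Function('x')(E, Q) = Add(Mul(-2, E), Mul(7, Q))
Function('M')(f, O) = 4
Function('L')(n) = Add(-16, Mul(28, n)) (Function('L')(n) = Mul(Add(Mul(-2, 2), Mul(7, n)), 4) = Mul(Add(-4, Mul(7, n)), 4) = Add(-16, Mul(28, n)))
Pow(Add(934777, Function('L')(-109)), -1) = Pow(Add(934777, Add(-16, Mul(28, -109))), -1) = Pow(Add(934777, Add(-16, -3052)), -1) = Pow(Add(934777, -3068), -1) = Pow(931709, -1) = Rational(1, 931709)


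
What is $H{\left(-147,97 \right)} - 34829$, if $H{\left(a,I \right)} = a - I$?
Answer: $-35073$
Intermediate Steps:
$H{\left(-147,97 \right)} - 34829 = \left(-147 - 97\right) - 34829 = -244 - 34829 = -35073$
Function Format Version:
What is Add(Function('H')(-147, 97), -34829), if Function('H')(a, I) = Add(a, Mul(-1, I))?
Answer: -35073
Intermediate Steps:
Add(Function('H')(-147, 97), -34829) = Add(Add(-147, Mul(-1, 97)), -34829) = Add(Add(-147, -97), -34829) = Add(-244, -34829) = -35073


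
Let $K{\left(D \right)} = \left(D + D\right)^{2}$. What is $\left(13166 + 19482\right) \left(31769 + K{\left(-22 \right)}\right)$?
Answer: $1100400840$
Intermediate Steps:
$K{\left(D \right)} = 4 D^{2}$ ($K{\left(D \right)} = \left(2 D\right)^{2} = 4 D^{2}$)
$\left(13166 + 19482\right) \left(31769 + K{\left(-22 \right)}\right) = \left(13166 + 19482\right) \left(31769 + 4 \left(-22\right)^{2}\right) = 32648 \left(31769 + 4 \cdot 484\right) = 32648 \left(31769 + 1936\right) = 32648 \cdot 33705 = 1100400840$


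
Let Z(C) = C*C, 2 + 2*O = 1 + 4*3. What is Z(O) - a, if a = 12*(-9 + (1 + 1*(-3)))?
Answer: 649/4 ≈ 162.25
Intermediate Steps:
a = -132 (a = 12*(-9 + (1 - 3)) = 12*(-9 - 2) = 12*(-11) = -132)
O = 11/2 (O = -1 + (1 + 4*3)/2 = -1 + (1 + 12)/2 = -1 + (½)*13 = -1 + 13/2 = 11/2 ≈ 5.5000)
Z(C) = C²
Z(O) - a = (11/2)² - 1*(-132) = 121/4 + 132 = 649/4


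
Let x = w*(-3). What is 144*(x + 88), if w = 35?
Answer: -2448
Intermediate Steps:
x = -105 (x = 35*(-3) = -105)
144*(x + 88) = 144*(-105 + 88) = 144*(-17) = -2448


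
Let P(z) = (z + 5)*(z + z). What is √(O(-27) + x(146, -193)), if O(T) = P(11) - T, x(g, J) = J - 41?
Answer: √145 ≈ 12.042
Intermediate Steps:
P(z) = 2*z*(5 + z) (P(z) = (5 + z)*(2*z) = 2*z*(5 + z))
x(g, J) = -41 + J
O(T) = 352 - T (O(T) = 2*11*(5 + 11) - T = 2*11*16 - T = 352 - T)
√(O(-27) + x(146, -193)) = √((352 - 1*(-27)) + (-41 - 193)) = √((352 + 27) - 234) = √(379 - 234) = √145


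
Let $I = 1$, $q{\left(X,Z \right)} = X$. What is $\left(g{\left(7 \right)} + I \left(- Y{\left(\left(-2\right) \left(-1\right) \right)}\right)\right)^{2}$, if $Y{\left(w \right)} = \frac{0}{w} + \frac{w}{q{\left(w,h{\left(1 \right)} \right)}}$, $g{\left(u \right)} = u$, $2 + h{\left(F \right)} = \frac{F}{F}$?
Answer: $36$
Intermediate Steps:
$h{\left(F \right)} = -1$ ($h{\left(F \right)} = -2 + \frac{F}{F} = -2 + 1 = -1$)
$Y{\left(w \right)} = 1$ ($Y{\left(w \right)} = \frac{0}{w} + \frac{w}{w} = 0 + 1 = 1$)
$\left(g{\left(7 \right)} + I \left(- Y{\left(\left(-2\right) \left(-1\right) \right)}\right)\right)^{2} = \left(7 + 1 \left(\left(-1\right) 1\right)\right)^{2} = \left(7 + 1 \left(-1\right)\right)^{2} = \left(7 - 1\right)^{2} = 6^{2} = 36$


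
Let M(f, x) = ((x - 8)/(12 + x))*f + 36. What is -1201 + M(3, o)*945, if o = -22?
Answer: 41324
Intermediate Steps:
M(f, x) = 36 + f*(-8 + x)/(12 + x) (M(f, x) = ((-8 + x)/(12 + x))*f + 36 = f*(-8 + x)/(12 + x) + 36 = 36 + f*(-8 + x)/(12 + x))
-1201 + M(3, o)*945 = -1201 + ((432 - 8*3 + 36*(-22) + 3*(-22))/(12 - 22))*945 = -1201 + ((432 - 24 - 792 - 66)/(-10))*945 = -1201 - ⅒*(-450)*945 = -1201 + 45*945 = -1201 + 42525 = 41324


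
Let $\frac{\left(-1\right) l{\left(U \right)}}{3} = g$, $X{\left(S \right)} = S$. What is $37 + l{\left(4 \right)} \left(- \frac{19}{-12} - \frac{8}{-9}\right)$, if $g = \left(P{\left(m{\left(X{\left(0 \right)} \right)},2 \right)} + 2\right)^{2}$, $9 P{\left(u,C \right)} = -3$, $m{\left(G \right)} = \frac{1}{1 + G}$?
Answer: $\frac{1771}{108} \approx 16.398$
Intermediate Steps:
$P{\left(u,C \right)} = - \frac{1}{3}$ ($P{\left(u,C \right)} = \frac{1}{9} \left(-3\right) = - \frac{1}{3}$)
$g = \frac{25}{9}$ ($g = \left(- \frac{1}{3} + 2\right)^{2} = \left(\frac{5}{3}\right)^{2} = \frac{25}{9} \approx 2.7778$)
$l{\left(U \right)} = - \frac{25}{3}$ ($l{\left(U \right)} = \left(-3\right) \frac{25}{9} = - \frac{25}{3}$)
$37 + l{\left(4 \right)} \left(- \frac{19}{-12} - \frac{8}{-9}\right) = 37 - \frac{25 \left(- \frac{19}{-12} - \frac{8}{-9}\right)}{3} = 37 - \frac{25 \left(\left(-19\right) \left(- \frac{1}{12}\right) - - \frac{8}{9}\right)}{3} = 37 - \frac{25 \left(\frac{19}{12} + \frac{8}{9}\right)}{3} = 37 - \frac{2225}{108} = \frac{1771}{108}$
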